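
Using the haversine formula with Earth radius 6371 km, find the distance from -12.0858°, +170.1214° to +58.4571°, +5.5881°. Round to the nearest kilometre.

Δλ = 5.5881 − 170.1214 = -164.5333°.
Δφ = 58.4571 − -12.0858 = 70.5429°.
a = sin²(Δφ/2) + cos φ₁ · cos φ₂ · sin²(Δλ/2) = 0.835729.
c = 2·atan2(√a, √(1−a)) = 2.30697 rad → d = 6371·c ≈ 14697.70 km.

14698 km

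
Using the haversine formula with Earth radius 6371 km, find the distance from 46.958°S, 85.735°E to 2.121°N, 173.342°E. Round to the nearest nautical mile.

Δλ = 173.342 − 85.735 = 87.607°.
Δφ = 2.121 − -46.958 = 49.079°.
a = sin²(Δφ/2) + cos φ₁ · cos φ₂ · sin²(Δλ/2) = 0.499285.
c = 2·atan2(√a, √(1−a)) = 1.56937 rad → d = 6371·c ≈ 9998.43 km ≈ 5398.72 nmi.

5399 nmi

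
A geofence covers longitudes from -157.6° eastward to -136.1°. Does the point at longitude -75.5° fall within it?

No

Band width going east from -157.6° to -136.1°: ((-136.1 − -157.6) mod 360) = 21.5°.
Offset of -75.5° east of the west edge: ((-75.5 − -157.6) mod 360) = 82.1°.
82.1° > 21.5° ⇒ outside.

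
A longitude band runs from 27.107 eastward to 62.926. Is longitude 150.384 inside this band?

No

Band width going east from +27.107° to +62.926°: ((62.926 − 27.107) mod 360) = 35.819°.
Offset of +150.384° east of the west edge: ((150.384 − 27.107) mod 360) = 123.277°.
123.277° > 35.819° ⇒ outside.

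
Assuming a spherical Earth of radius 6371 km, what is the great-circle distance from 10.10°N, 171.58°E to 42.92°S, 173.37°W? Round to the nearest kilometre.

Δλ = -173.37 − 171.58 = -344.95°; wrapped into (−180°, 180°]: 15.05°.
Δφ = -42.92 − 10.10 = -53.02°.
a = sin²(Δφ/2) + cos φ₁ · cos φ₂ · sin²(Δλ/2) = 0.211596.
c = 2·atan2(√a, √(1−a)) = 0.95598 rad → d = 6371·c ≈ 6090.56 km.

6091 km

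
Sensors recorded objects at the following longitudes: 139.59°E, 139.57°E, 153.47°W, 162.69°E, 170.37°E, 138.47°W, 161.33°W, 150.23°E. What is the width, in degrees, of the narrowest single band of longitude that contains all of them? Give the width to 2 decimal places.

81.96°

Sort the longitudes: -161.33°, -153.47°, -138.47°, +139.57°, +139.59°, +150.23°, +162.69°, +170.37°.
Eastward gaps between consecutive values (wrapping around): 7.86°, 15.00°, 278.04°, 0.02°, 10.64°, 12.46°, 7.68°, 28.30°.
Largest gap = 278.04° ⇒ minimal covering band is its complement: 360° − 278.04° = 81.96°.
Band runs from +139.57° eastward to -138.47°, crossing the antimeridian.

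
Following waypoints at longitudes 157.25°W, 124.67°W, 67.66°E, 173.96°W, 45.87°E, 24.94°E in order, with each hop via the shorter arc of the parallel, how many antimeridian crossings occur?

3

Leg 1: -157.25° → -124.67°, shortest Δλ = 32.58° (east) — does not cross 180°.
Leg 2: -124.67° → +67.66°, shortest Δλ = -167.67° (west) — crosses 180°.
Leg 3: +67.66° → -173.96°, shortest Δλ = 118.38° (east) — crosses 180°.
Leg 4: -173.96° → +45.87°, shortest Δλ = -140.17° (west) — crosses 180°.
Leg 5: +45.87° → +24.94°, shortest Δλ = -20.93° (west) — does not cross 180°.
Total crossings: 3.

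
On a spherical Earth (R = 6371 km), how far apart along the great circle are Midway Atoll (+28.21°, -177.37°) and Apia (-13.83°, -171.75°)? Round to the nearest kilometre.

4714 km

Δλ = -171.75 − -177.37 = 5.62°.
Δφ = -13.83 − 28.21 = -42.04°.
a = sin²(Δφ/2) + cos φ₁ · cos φ₂ · sin²(Δλ/2) = 0.130718.
c = 2·atan2(√a, √(1−a)) = 0.73986 rad → d = 6371·c ≈ 4713.63 km.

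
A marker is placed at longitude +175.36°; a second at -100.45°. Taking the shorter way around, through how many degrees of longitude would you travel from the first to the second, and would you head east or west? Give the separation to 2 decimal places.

84.19° east

Raw difference: -100.45 − 175.36 = -275.81°.
Normalise into (−180°, 180°]: -275.81° + 360° = 84.19°.
Positive ⇒ the second point lies to the east; separation 84.19°.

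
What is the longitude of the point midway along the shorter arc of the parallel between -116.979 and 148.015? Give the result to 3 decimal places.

Signed shortest Δλ from -116.979° to +148.015° is -95.006°.
Midpoint longitude = -116.979° + (-95.006°)/2 = -116.979° − 47.503° = -164.482°.
(The naïve average (-116.979 + +148.015)/2 = 15.518° is on the wrong side of the globe.)

-164.482°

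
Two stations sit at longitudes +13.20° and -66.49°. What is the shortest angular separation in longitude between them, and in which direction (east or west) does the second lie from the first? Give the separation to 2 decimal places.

79.69° west

Raw difference: -66.49 − 13.20 = -79.69°.
Normalise into (−180°, 180°]: -79.69° stays -79.69°.
Negative ⇒ the second point lies to the west; separation 79.69°.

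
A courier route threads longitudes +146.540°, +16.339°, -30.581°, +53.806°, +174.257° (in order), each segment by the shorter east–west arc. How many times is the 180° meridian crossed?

0

Leg 1: +146.540° → +16.339°, shortest Δλ = -130.201° (west) — does not cross 180°.
Leg 2: +16.339° → -30.581°, shortest Δλ = -46.92° (west) — does not cross 180°.
Leg 3: -30.581° → +53.806°, shortest Δλ = 84.387° (east) — does not cross 180°.
Leg 4: +53.806° → +174.257°, shortest Δλ = 120.451° (east) — does not cross 180°.
Total crossings: 0.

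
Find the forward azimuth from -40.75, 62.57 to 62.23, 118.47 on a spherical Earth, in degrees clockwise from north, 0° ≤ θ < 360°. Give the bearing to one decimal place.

Δλ = 118.47 − 62.57 = 55.90°.
θ = atan2( sin Δλ · cos φ₂ , cos φ₁ · sin φ₂ − sin φ₁ · cos φ₂ · cos Δλ )
  = atan2(0.38581, 0.84082) = 24.648° → normalised to [0°, 360°): 24.648°.

24.6°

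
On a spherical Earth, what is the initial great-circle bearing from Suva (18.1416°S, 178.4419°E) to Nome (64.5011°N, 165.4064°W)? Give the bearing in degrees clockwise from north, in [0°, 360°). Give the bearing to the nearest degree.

Δλ = -165.4064 − 178.4419 = -343.8483°; wrapped into (−180°, 180°]: 16.1517°.
θ = atan2( sin Δλ · cos φ₂ , cos φ₁ · sin φ₂ − sin φ₁ · cos φ₂ · cos Δλ )
  = atan2(0.11976, 0.98648) = 6.922° → normalised to [0°, 360°): 6.922°.

7°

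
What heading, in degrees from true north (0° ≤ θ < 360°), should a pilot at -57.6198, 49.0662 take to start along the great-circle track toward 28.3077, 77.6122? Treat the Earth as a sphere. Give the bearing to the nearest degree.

Δλ = 77.6122 − 49.0662 = 28.5460°.
θ = atan2( sin Δλ · cos φ₂ , cos φ₁ · sin φ₂ − sin φ₁ · cos φ₂ · cos Δλ )
  = atan2(0.42072, 0.90709) = 24.882° → normalised to [0°, 360°): 24.882°.

25°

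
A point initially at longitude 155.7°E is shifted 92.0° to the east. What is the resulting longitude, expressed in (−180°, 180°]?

112.3°W

Start at +155.7°; shift +92.0° → +247.7°.
+247.7° lies outside (−180°, 180°]; subtract 360° → -112.3°.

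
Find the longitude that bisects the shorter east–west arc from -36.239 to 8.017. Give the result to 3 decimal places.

-14.111°

Signed shortest Δλ from -36.239° to +8.017° is +44.256°.
Midpoint longitude = -36.239° + (+44.256°)/2 = -36.239° + 22.128° = -14.111°.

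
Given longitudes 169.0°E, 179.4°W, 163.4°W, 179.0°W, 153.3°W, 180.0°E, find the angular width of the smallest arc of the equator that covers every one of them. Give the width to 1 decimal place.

Sort the longitudes: -179.4°, -179.0°, -163.4°, -153.3°, +169.0°, +180.0°.
Eastward gaps between consecutive values (wrapping around): 0.4°, 15.6°, 10.1°, 322.3°, 11.0°, 0.6°.
Largest gap = 322.3° ⇒ minimal covering band is its complement: 360° − 322.3° = 37.7°.
Band runs from +169.0° eastward to -153.3°, crossing the antimeridian.

37.7°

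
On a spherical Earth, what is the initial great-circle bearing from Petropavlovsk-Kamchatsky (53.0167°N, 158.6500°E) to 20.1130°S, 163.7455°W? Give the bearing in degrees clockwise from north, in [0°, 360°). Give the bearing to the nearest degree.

Δλ = -163.7455 − 158.6500 = -322.3955°; wrapped into (−180°, 180°]: 37.6045°.
θ = atan2( sin Δλ · cos φ₂ , cos φ₁ · sin φ₂ − sin φ₁ · cos φ₂ · cos Δλ )
  = atan2(0.57299, -0.80113) = 144.426° → normalised to [0°, 360°): 144.426°.

144°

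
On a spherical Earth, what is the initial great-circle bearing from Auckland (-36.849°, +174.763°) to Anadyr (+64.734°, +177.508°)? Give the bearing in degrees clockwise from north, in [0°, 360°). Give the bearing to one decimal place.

Δλ = 177.508 − 174.763 = 2.745°.
θ = atan2( sin Δλ · cos φ₂ , cos φ₁ · sin φ₂ − sin φ₁ · cos φ₂ · cos Δλ )
  = atan2(0.02044, 0.97934) = 1.196° → normalised to [0°, 360°): 1.196°.

1.2°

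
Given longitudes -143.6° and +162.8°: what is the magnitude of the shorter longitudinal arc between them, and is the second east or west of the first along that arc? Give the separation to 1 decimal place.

53.6° west

Raw difference: 162.8 − -143.6 = 306.4°.
Normalise into (−180°, 180°]: 306.4° − 360° = -53.6°.
Negative ⇒ the second point lies to the west; separation 53.6°.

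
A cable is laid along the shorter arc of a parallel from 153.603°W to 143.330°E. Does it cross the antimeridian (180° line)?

Naïve |143.330 − -153.603| = 296.933° > 180°, so the shorter arc goes the other way round — across 180°.
Signed shortest Δλ = ((143.330 − -153.603 + 180) mod 360) − 180 = -63.067°.
Going west by 63.067° from -153.603° passes through 180° before reaching +143.330°.

Yes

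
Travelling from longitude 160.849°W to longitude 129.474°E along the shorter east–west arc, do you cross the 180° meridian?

Naïve |129.474 − -160.849| = 290.323° > 180°, so the shorter arc goes the other way round — across 180°.
Signed shortest Δλ = ((129.474 − -160.849 + 180) mod 360) − 180 = -69.677°.
Going west by 69.677° from -160.849° passes through 180° before reaching +129.474°.

Yes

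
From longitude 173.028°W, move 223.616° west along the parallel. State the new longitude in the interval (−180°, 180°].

36.644°W

Start at -173.028°; shift −223.616° → -396.644°.
-396.644° lies outside (−180°, 180°]; add 360° → -36.644°.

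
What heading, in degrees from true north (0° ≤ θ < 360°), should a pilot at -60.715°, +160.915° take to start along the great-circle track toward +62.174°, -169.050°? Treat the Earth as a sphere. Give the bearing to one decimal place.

16.6°

Δλ = -169.050 − 160.915 = -329.965°; wrapped into (−180°, 180°]: 30.035°.
θ = atan2( sin Δλ · cos φ₂ , cos φ₁ · sin φ₂ − sin φ₁ · cos φ₂ · cos Δλ )
  = atan2(0.23364, 0.78505) = 16.574° → normalised to [0°, 360°): 16.574°.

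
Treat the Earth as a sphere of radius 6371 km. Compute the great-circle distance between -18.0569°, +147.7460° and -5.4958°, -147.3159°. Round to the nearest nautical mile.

3872 nmi

Δλ = -147.3159 − 147.7460 = -295.0619°; wrapped into (−180°, 180°]: 64.9381°.
Δφ = -5.4958 − -18.0569 = 12.5611°.
a = sin²(Δφ/2) + cos φ₁ · cos φ₂ · sin²(Δλ/2) = 0.284715.
c = 2·atan2(√a, √(1−a)) = 1.12567 rad → d = 6371·c ≈ 7171.66 km ≈ 3872.39 nmi.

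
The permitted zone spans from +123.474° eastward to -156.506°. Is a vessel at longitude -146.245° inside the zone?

No

Band width going east from +123.474° to -156.506°: ((-156.506 − 123.474) mod 360) = 80.020°.
Offset of -146.245° east of the west edge: ((-146.245 − 123.474) mod 360) = 90.281°.
90.281° > 80.020° ⇒ outside.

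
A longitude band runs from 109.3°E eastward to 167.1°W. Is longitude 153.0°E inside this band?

Yes

Band width going east from +109.3° to -167.1°: ((-167.1 − 109.3) mod 360) = 83.6°.
Offset of +153.0° east of the west edge: ((153.0 − 109.3) mod 360) = 43.7°.
43.7° ≤ 83.6° ⇒ inside.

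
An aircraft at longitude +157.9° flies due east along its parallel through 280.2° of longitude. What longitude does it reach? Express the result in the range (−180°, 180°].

Start at +157.9°; shift +280.2° → +438.1°.
+438.1° lies outside (−180°, 180°]; subtract 360° → +78.1°.

+78.1°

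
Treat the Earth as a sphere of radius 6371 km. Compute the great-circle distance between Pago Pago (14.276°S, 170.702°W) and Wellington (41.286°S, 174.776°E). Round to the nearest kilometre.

3315 km

Δλ = 174.776 − -170.702 = 345.478°; wrapped into (−180°, 180°]: -14.522°.
Δφ = -41.286 − -14.276 = -27.010°.
a = sin²(Δφ/2) + cos φ₁ · cos φ₂ · sin²(Δλ/2) = 0.066169.
c = 2·atan2(√a, √(1−a)) = 0.52032 rad → d = 6371·c ≈ 3314.94 km.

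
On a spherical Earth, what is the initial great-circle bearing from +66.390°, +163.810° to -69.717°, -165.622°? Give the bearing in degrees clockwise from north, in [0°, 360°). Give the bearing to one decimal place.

Δλ = -165.622 − 163.810 = -329.432°; wrapped into (−180°, 180°]: 30.568°.
θ = atan2( sin Δλ · cos φ₂ , cos φ₁ · sin φ₂ − sin φ₁ · cos φ₂ · cos Δλ )
  = atan2(0.17630, -0.64917) = 164.807° → normalised to [0°, 360°): 164.807°.

164.8°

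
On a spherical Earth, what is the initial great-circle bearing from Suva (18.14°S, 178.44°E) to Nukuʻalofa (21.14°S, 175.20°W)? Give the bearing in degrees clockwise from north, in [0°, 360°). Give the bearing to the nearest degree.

118°

Δλ = -175.20 − 178.44 = -353.64°; wrapped into (−180°, 180°]: 6.36°.
θ = atan2( sin Δλ · cos φ₂ , cos φ₁ · sin φ₂ − sin φ₁ · cos φ₂ · cos Δλ )
  = atan2(0.10332, -0.05412) = 117.647° → normalised to [0°, 360°): 117.647°.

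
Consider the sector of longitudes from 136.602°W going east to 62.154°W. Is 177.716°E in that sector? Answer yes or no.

Band width going east from -136.602° to -62.154°: ((-62.154 − -136.602) mod 360) = 74.448°.
Offset of +177.716° east of the west edge: ((177.716 − -136.602) mod 360) = 314.318°.
314.318° > 74.448° ⇒ outside.

No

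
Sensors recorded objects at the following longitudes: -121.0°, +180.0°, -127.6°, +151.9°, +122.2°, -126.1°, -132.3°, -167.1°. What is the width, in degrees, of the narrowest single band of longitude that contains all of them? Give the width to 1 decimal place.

116.8°

Sort the longitudes: -167.1°, -132.3°, -127.6°, -126.1°, -121.0°, +122.2°, +151.9°, +180.0°.
Eastward gaps between consecutive values (wrapping around): 34.8°, 4.7°, 1.5°, 5.1°, 243.2°, 29.7°, 28.1°, 12.9°.
Largest gap = 243.2° ⇒ minimal covering band is its complement: 360° − 243.2° = 116.8°.
Band runs from +122.2° eastward to -121.0°, crossing the antimeridian.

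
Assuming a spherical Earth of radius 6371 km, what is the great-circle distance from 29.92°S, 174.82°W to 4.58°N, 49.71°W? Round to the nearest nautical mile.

Δλ = -49.71 − -174.82 = 125.11°.
Δφ = 4.58 − -29.92 = 34.50°.
a = sin²(Δφ/2) + cos φ₁ · cos φ₂ · sin²(Δλ/2) = 0.768365.
c = 2·atan2(√a, √(1−a)) = 2.13735 rad → d = 6371·c ≈ 13617.08 km ≈ 7352.64 nmi.

7353 nmi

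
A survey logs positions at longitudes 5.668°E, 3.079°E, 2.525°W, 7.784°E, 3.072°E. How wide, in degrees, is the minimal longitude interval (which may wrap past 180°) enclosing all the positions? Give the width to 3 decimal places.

10.309°

Sort the longitudes: -2.525°, +3.072°, +3.079°, +5.668°, +7.784°.
Eastward gaps between consecutive values (wrapping around): 5.597°, 0.007°, 2.589°, 2.116°, 349.691°.
Largest gap = 349.691° ⇒ minimal covering band is its complement: 360° − 349.691° = 10.309°.
Band runs from -2.525° eastward to +7.784°.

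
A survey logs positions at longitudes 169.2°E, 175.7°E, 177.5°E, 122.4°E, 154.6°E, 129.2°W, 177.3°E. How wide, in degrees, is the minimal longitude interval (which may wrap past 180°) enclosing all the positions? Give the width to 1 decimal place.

Sort the longitudes: -129.2°, +122.4°, +154.6°, +169.2°, +175.7°, +177.3°, +177.5°.
Eastward gaps between consecutive values (wrapping around): 251.6°, 32.2°, 14.6°, 6.5°, 1.6°, 0.2°, 53.3°.
Largest gap = 251.6° ⇒ minimal covering band is its complement: 360° − 251.6° = 108.4°.
Band runs from +122.4° eastward to -129.2°, crossing the antimeridian.

108.4°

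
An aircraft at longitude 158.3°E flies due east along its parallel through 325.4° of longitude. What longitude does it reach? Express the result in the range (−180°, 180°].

Start at +158.3°; shift +325.4° → +483.7°.
+483.7° lies outside (−180°, 180°]; subtract 360° → +123.7°.

123.7°E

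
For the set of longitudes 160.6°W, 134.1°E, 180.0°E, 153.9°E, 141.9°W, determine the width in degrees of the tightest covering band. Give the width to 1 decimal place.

Sort the longitudes: -160.6°, -141.9°, +134.1°, +153.9°, +180.0°.
Eastward gaps between consecutive values (wrapping around): 18.7°, 276.0°, 19.8°, 26.1°, 19.4°.
Largest gap = 276.0° ⇒ minimal covering band is its complement: 360° − 276.0° = 84.0°.
Band runs from +134.1° eastward to -141.9°, crossing the antimeridian.

84.0°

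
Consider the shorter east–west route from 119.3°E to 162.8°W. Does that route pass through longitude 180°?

Yes

Naïve |-162.8 − 119.3| = 282.1° > 180°, so the shorter arc goes the other way round — across 180°.
Signed shortest Δλ = ((-162.8 − 119.3 + 180) mod 360) − 180 = 77.9°.
Going east by 77.9° from +119.3° passes through 180° before reaching -162.8°.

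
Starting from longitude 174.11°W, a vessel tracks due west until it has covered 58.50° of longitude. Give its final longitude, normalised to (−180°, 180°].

127.39°E

Start at -174.11°; shift −58.50° → -232.61°.
-232.61° lies outside (−180°, 180°]; add 360° → +127.39°.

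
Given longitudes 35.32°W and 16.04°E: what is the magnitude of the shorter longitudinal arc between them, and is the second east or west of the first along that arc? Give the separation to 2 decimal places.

51.36° east

Raw difference: 16.04 − -35.32 = 51.36°.
Normalise into (−180°, 180°]: 51.36° stays 51.36°.
Positive ⇒ the second point lies to the east; separation 51.36°.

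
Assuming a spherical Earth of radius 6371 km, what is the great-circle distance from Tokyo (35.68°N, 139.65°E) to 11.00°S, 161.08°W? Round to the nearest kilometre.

Δλ = -161.08 − 139.65 = -300.73°; wrapped into (−180°, 180°]: 59.27°.
Δφ = -11.00 − 35.68 = -46.68°.
a = sin²(Δφ/2) + cos φ₁ · cos φ₂ · sin²(Δλ/2) = 0.351922.
c = 2·atan2(√a, √(1−a)) = 1.27013 rad → d = 6371·c ≈ 8092.00 km.

8092 km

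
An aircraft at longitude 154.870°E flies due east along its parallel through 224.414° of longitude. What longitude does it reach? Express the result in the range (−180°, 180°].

19.284°E

Start at +154.870°; shift +224.414° → +379.284°.
+379.284° lies outside (−180°, 180°]; subtract 360° → +19.284°.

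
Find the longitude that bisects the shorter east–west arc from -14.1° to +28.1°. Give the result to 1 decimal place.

Signed shortest Δλ from -14.1° to +28.1° is +42.2°.
Midpoint longitude = -14.1° + (+42.2°)/2 = -14.1° + 21.1° = +7.0°.

+7.0°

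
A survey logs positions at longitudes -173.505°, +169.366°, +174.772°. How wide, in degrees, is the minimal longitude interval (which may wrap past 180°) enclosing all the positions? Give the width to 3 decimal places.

Sort the longitudes: -173.505°, +169.366°, +174.772°.
Eastward gaps between consecutive values (wrapping around): 342.871°, 5.406°, 11.723°.
Largest gap = 342.871° ⇒ minimal covering band is its complement: 360° − 342.871° = 17.129°.
Band runs from +169.366° eastward to -173.505°, crossing the antimeridian.

17.129°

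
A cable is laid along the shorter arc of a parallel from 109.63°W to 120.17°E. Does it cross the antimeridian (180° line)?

Yes

Naïve |120.17 − -109.63| = 229.8° > 180°, so the shorter arc goes the other way round — across 180°.
Signed shortest Δλ = ((120.17 − -109.63 + 180) mod 360) − 180 = -130.2°.
Going west by 130.2° from -109.63° passes through 180° before reaching +120.17°.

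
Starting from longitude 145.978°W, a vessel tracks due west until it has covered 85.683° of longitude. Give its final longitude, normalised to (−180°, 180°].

128.339°E

Start at -145.978°; shift −85.683° → -231.661°.
-231.661° lies outside (−180°, 180°]; add 360° → +128.339°.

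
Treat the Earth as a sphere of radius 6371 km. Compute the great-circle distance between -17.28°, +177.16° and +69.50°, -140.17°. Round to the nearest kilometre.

10214 km

Δλ = -140.17 − 177.16 = -317.33°; wrapped into (−180°, 180°]: 42.67°.
Δφ = 69.50 − -17.28 = 86.78°.
a = sin²(Δφ/2) + cos φ₁ · cos φ₂ · sin²(Δλ/2) = 0.516178.
c = 2·atan2(√a, √(1−a)) = 1.60316 rad → d = 6371·c ≈ 10213.72 km.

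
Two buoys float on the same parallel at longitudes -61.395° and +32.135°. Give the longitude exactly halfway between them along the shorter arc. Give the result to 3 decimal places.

-14.630°

Signed shortest Δλ from -61.395° to +32.135° is +93.530°.
Midpoint longitude = -61.395° + (+93.530°)/2 = -61.395° + 46.765° = -14.630°.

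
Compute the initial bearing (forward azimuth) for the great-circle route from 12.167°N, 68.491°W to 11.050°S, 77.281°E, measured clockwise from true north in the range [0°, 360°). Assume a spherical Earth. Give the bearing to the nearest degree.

92°

Δλ = 77.281 − -68.491 = 145.772°.
θ = atan2( sin Δλ · cos φ₂ , cos φ₁ · sin φ₂ − sin φ₁ · cos φ₂ · cos Δλ )
  = atan2(0.55206, -0.01633) = 91.695° → normalised to [0°, 360°): 91.695°.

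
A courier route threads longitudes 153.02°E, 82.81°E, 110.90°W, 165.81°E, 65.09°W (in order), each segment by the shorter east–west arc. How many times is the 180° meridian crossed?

3

Leg 1: +153.02° → +82.81°, shortest Δλ = -70.21° (west) — does not cross 180°.
Leg 2: +82.81° → -110.90°, shortest Δλ = 166.29° (east) — crosses 180°.
Leg 3: -110.90° → +165.81°, shortest Δλ = -83.29° (west) — crosses 180°.
Leg 4: +165.81° → -65.09°, shortest Δλ = 129.1° (east) — crosses 180°.
Total crossings: 3.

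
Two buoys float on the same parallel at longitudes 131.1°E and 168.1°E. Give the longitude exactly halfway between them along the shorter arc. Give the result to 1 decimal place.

Signed shortest Δλ from +131.1° to +168.1° is +37.0°.
Midpoint longitude = +131.1° + (+37.0°)/2 = +131.1° + 18.5° = +149.6°.

149.6°E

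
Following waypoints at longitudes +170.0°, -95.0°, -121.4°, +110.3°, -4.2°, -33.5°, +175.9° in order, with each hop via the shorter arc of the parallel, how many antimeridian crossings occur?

3

Leg 1: +170.0° → -95.0°, shortest Δλ = 95.0° (east) — crosses 180°.
Leg 2: -95.0° → -121.4°, shortest Δλ = -26.4° (west) — does not cross 180°.
Leg 3: -121.4° → +110.3°, shortest Δλ = -128.3° (west) — crosses 180°.
Leg 4: +110.3° → -4.2°, shortest Δλ = -114.5° (west) — does not cross 180°.
Leg 5: -4.2° → -33.5°, shortest Δλ = -29.3° (west) — does not cross 180°.
Leg 6: -33.5° → +175.9°, shortest Δλ = -150.6° (west) — crosses 180°.
Total crossings: 3.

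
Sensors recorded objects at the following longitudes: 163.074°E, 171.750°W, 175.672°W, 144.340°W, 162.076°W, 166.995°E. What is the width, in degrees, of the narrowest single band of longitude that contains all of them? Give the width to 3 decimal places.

Sort the longitudes: -175.672°, -171.750°, -162.076°, -144.340°, +163.074°, +166.995°.
Eastward gaps between consecutive values (wrapping around): 3.922°, 9.674°, 17.736°, 307.414°, 3.921°, 17.333°.
Largest gap = 307.414° ⇒ minimal covering band is its complement: 360° − 307.414° = 52.586°.
Band runs from +163.074° eastward to -144.340°, crossing the antimeridian.

52.586°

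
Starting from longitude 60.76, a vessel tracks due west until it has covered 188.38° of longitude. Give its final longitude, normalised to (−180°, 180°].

Start at +60.76°; shift −188.38° → -127.62°.
-127.62° already lies in (−180°, 180°].

-127.62°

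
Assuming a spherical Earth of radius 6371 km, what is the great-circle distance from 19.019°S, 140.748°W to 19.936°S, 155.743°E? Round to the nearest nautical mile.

Δλ = 155.743 − -140.748 = 296.491°; wrapped into (−180°, 180°]: -63.509°.
Δφ = -19.936 − -19.019 = -0.917°.
a = sin²(Δφ/2) + cos φ₁ · cos φ₂ · sin²(Δλ/2) = 0.246224.
c = 2·atan2(√a, √(1−a)) = 1.03846 rad → d = 6371·c ≈ 6616.00 km ≈ 3572.35 nmi.

3572 nmi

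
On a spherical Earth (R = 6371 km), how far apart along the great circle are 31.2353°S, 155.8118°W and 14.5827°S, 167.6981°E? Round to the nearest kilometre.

Δλ = 167.6981 − -155.8118 = 323.5099°; wrapped into (−180°, 180°]: -36.4901°.
Δφ = -14.5827 − -31.2353 = 16.6526°.
a = sin²(Δφ/2) + cos φ₁ · cos φ₂ · sin²(Δλ/2) = 0.102082.
c = 2·atan2(√a, √(1−a)) = 0.65041 rad → d = 6371·c ≈ 4143.75 km.

4144 km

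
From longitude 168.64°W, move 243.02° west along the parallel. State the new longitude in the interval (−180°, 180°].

51.66°W

Start at -168.64°; shift −243.02° → -411.66°.
-411.66° lies outside (−180°, 180°]; add 360° → -51.66°.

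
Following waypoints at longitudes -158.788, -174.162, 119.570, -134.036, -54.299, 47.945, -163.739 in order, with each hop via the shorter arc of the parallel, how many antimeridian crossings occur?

Leg 1: -158.788° → -174.162°, shortest Δλ = -15.374° (west) — does not cross 180°.
Leg 2: -174.162° → +119.570°, shortest Δλ = -66.268° (west) — crosses 180°.
Leg 3: +119.570° → -134.036°, shortest Δλ = 106.394° (east) — crosses 180°.
Leg 4: -134.036° → -54.299°, shortest Δλ = 79.737° (east) — does not cross 180°.
Leg 5: -54.299° → +47.945°, shortest Δλ = 102.244° (east) — does not cross 180°.
Leg 6: +47.945° → -163.739°, shortest Δλ = 148.316° (east) — crosses 180°.
Total crossings: 3.

3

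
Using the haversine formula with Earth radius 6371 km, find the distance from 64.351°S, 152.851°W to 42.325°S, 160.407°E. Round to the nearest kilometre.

Δλ = 160.407 − -152.851 = 313.258°; wrapped into (−180°, 180°]: -46.742°.
Δφ = -42.325 − -64.351 = 22.026°.
a = sin²(Δφ/2) + cos φ₁ · cos φ₂ · sin²(Δλ/2) = 0.086852.
c = 2·atan2(√a, √(1−a)) = 0.59830 rad → d = 6371·c ≈ 3811.75 km.

3812 km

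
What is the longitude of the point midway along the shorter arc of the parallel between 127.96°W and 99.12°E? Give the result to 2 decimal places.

165.58°E

Signed shortest Δλ from -127.96° to +99.12° is -132.92°.
Midpoint longitude = -127.96° + (-132.92°)/2 = -127.96° − 66.46° = -194.42°.
Normalise into (−180°, 180°]: +165.58°.
(The naïve average (-127.96 + +99.12)/2 = -14.42° is on the wrong side of the globe.)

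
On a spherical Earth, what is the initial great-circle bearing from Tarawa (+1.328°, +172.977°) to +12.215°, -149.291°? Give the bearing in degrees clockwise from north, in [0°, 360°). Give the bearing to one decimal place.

Δλ = -149.291 − 172.977 = -322.268°; wrapped into (−180°, 180°]: 37.732°.
θ = atan2( sin Δλ · cos φ₂ , cos φ₁ · sin φ₂ − sin φ₁ · cos φ₂ · cos Δλ )
  = atan2(0.59811, 0.19361) = 72.063° → normalised to [0°, 360°): 72.063°.

72.1°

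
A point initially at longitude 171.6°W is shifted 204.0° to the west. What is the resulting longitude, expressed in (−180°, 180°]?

15.6°W

Start at -171.6°; shift −204.0° → -375.6°.
-375.6° lies outside (−180°, 180°]; add 360° → -15.6°.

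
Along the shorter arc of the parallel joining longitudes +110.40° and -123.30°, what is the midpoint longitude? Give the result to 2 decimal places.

Signed shortest Δλ from +110.40° to -123.30° is +126.30°.
Midpoint longitude = +110.40° + (+126.30°)/2 = +110.40° + 63.15° = +173.55°.
(The naïve average (+110.40 + -123.30)/2 = -6.45° is on the wrong side of the globe.)

+173.55°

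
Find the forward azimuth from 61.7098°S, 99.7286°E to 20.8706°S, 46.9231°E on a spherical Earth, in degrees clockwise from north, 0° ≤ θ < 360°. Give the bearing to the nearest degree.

294°

Δλ = 46.9231 − 99.7286 = -52.8055°.
θ = atan2( sin Δλ · cos φ₂ , cos φ₁ · sin φ₂ − sin φ₁ · cos φ₂ · cos Δλ )
  = atan2(-0.74432, 0.32855) = -66.183° → normalised to [0°, 360°): 293.817°.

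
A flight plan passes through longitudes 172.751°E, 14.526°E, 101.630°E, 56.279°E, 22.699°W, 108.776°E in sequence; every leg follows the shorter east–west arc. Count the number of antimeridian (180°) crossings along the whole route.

Leg 1: +172.751° → +14.526°, shortest Δλ = -158.225° (west) — does not cross 180°.
Leg 2: +14.526° → +101.630°, shortest Δλ = 87.104° (east) — does not cross 180°.
Leg 3: +101.630° → +56.279°, shortest Δλ = -45.351° (west) — does not cross 180°.
Leg 4: +56.279° → -22.699°, shortest Δλ = -78.978° (west) — does not cross 180°.
Leg 5: -22.699° → +108.776°, shortest Δλ = 131.475° (east) — does not cross 180°.
Total crossings: 0.

0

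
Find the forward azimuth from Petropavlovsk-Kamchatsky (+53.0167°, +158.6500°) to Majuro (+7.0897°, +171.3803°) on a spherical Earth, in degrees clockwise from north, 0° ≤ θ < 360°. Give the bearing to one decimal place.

Δλ = 171.3803 − 158.6500 = 12.7303°.
θ = atan2( sin Δλ · cos φ₂ , cos φ₁ · sin φ₂ − sin φ₁ · cos φ₂ · cos Δλ )
  = atan2(0.21868, -0.69897) = 162.627° → normalised to [0°, 360°): 162.627°.

162.6°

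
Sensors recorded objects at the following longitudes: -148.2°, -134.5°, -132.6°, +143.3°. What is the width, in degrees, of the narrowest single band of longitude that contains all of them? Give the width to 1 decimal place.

Sort the longitudes: -148.2°, -134.5°, -132.6°, +143.3°.
Eastward gaps between consecutive values (wrapping around): 13.7°, 1.9°, 275.9°, 68.5°.
Largest gap = 275.9° ⇒ minimal covering band is its complement: 360° − 275.9° = 84.1°.
Band runs from +143.3° eastward to -132.6°, crossing the antimeridian.

84.1°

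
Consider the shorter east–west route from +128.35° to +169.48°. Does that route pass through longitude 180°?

Signed shortest Δλ = ((169.48 − 128.35 + 180) mod 360) − 180 = 41.13°.
Going east by 41.13° from +128.35° reaches +169.48° without touching 180°.

No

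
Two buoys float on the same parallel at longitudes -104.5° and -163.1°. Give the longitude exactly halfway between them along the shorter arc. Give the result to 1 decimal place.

-133.8°

Signed shortest Δλ from -104.5° to -163.1° is -58.6°.
Midpoint longitude = -104.5° + (-58.6°)/2 = -104.5° − 29.3° = -133.8°.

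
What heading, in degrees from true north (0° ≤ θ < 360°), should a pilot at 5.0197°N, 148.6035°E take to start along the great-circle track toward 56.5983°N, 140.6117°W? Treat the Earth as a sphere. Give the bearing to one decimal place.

Δλ = -140.6117 − 148.6035 = -289.2152°; wrapped into (−180°, 180°]: 70.7848°.
θ = atan2( sin Δλ · cos φ₂ , cos φ₁ · sin φ₂ − sin φ₁ · cos φ₂ · cos Δλ )
  = atan2(0.51984, 0.81578) = 32.506° → normalised to [0°, 360°): 32.506°.

32.5°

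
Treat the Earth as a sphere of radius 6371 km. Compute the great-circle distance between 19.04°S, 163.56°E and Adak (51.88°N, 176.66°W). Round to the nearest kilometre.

8117 km

Δλ = -176.66 − 163.56 = -340.22°; wrapped into (−180°, 180°]: 19.78°.
Δφ = 51.88 − -19.04 = 70.92°.
a = sin²(Δφ/2) + cos φ₁ · cos φ₂ · sin²(Δλ/2) = 0.353771.
c = 2·atan2(√a, √(1−a)) = 1.27400 rad → d = 6371·c ≈ 8116.65 km.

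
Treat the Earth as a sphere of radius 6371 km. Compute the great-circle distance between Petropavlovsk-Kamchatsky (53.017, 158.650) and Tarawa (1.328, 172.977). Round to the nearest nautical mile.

Δλ = 172.977 − 158.650 = 14.327°.
Δφ = 1.328 − 53.017 = -51.689°.
a = sin²(Δφ/2) + cos φ₁ · cos φ₂ · sin²(Δλ/2) = 0.199387.
c = 2·atan2(√a, √(1−a)) = 0.92576 rad → d = 6371·c ≈ 5898.04 km ≈ 3184.68 nmi.

3185 nmi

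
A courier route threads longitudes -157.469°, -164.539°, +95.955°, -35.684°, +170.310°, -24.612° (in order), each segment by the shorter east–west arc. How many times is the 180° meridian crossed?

3

Leg 1: -157.469° → -164.539°, shortest Δλ = -7.07° (west) — does not cross 180°.
Leg 2: -164.539° → +95.955°, shortest Δλ = -99.506° (west) — crosses 180°.
Leg 3: +95.955° → -35.684°, shortest Δλ = -131.639° (west) — does not cross 180°.
Leg 4: -35.684° → +170.310°, shortest Δλ = -154.006° (west) — crosses 180°.
Leg 5: +170.310° → -24.612°, shortest Δλ = 165.078° (east) — crosses 180°.
Total crossings: 3.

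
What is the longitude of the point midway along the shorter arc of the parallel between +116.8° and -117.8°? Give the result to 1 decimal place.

+179.5°

Signed shortest Δλ from +116.8° to -117.8° is +125.4°.
Midpoint longitude = +116.8° + (+125.4°)/2 = +116.8° + 62.7° = +179.5°.
(The naïve average (+116.8 + -117.8)/2 = -0.5° is on the wrong side of the globe.)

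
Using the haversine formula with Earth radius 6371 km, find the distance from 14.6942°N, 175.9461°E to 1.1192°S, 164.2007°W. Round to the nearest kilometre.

Δλ = -164.2007 − 175.9461 = -340.1468°; wrapped into (−180°, 180°]: 19.8532°.
Δφ = -1.1192 − 14.6942 = -15.8134°.
a = sin²(Δφ/2) + cos φ₁ · cos φ₂ · sin²(Δλ/2) = 0.047663.
c = 2·atan2(√a, √(1−a)) = 0.44018 rad → d = 6371·c ≈ 2804.39 km.

2804 km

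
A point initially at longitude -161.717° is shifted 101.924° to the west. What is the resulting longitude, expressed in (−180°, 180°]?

Start at -161.717°; shift −101.924° → -263.641°.
-263.641° lies outside (−180°, 180°]; add 360° → +96.359°.

+96.359°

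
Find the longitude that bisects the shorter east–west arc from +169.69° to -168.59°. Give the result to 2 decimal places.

Signed shortest Δλ from +169.69° to -168.59° is +21.72°.
Midpoint longitude = +169.69° + (+21.72°)/2 = +169.69° + 10.86° = +180.55°.
Normalise into (−180°, 180°]: -179.45°.
(The naïve average (+169.69 + -168.59)/2 = 0.55° is on the wrong side of the globe.)

-179.45°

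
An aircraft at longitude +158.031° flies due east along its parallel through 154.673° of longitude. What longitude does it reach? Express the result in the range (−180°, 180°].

Start at +158.031°; shift +154.673° → +312.704°.
+312.704° lies outside (−180°, 180°]; subtract 360° → -47.296°.

-47.296°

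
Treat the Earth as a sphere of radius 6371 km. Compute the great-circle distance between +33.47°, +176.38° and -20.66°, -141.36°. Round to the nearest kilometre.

7503 km

Δλ = -141.36 − 176.38 = -317.74°; wrapped into (−180°, 180°]: 42.26°.
Δφ = -20.66 − 33.47 = -54.13°.
a = sin²(Δφ/2) + cos φ₁ · cos φ₂ · sin²(Δλ/2) = 0.308455.
c = 2·atan2(√a, √(1−a)) = 1.17766 rad → d = 6371·c ≈ 7502.86 km.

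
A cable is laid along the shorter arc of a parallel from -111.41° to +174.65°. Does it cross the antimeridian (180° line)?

Naïve |174.65 − -111.41| = 286.06° > 180°, so the shorter arc goes the other way round — across 180°.
Signed shortest Δλ = ((174.65 − -111.41 + 180) mod 360) − 180 = -73.94°.
Going west by 73.94° from -111.41° passes through 180° before reaching +174.65°.

Yes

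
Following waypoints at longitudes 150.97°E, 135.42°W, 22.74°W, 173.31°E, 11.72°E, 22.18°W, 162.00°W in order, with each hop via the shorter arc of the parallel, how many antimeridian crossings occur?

2

Leg 1: +150.97° → -135.42°, shortest Δλ = 73.61° (east) — crosses 180°.
Leg 2: -135.42° → -22.74°, shortest Δλ = 112.68° (east) — does not cross 180°.
Leg 3: -22.74° → +173.31°, shortest Δλ = -163.95° (west) — crosses 180°.
Leg 4: +173.31° → +11.72°, shortest Δλ = -161.59° (west) — does not cross 180°.
Leg 5: +11.72° → -22.18°, shortest Δλ = -33.9° (west) — does not cross 180°.
Leg 6: -22.18° → -162.00°, shortest Δλ = -139.82° (west) — does not cross 180°.
Total crossings: 2.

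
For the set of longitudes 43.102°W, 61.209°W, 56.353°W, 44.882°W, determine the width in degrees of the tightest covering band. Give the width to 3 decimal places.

18.107°

Sort the longitudes: -61.209°, -56.353°, -44.882°, -43.102°.
Eastward gaps between consecutive values (wrapping around): 4.856°, 11.471°, 1.780°, 341.893°.
Largest gap = 341.893° ⇒ minimal covering band is its complement: 360° − 341.893° = 18.107°.
Band runs from -61.209° eastward to -43.102°.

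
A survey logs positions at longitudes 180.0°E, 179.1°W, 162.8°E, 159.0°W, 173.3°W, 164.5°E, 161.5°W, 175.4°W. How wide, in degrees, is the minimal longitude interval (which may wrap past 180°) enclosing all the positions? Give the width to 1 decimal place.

38.2°

Sort the longitudes: -179.1°, -175.4°, -173.3°, -161.5°, -159.0°, +162.8°, +164.5°, +180.0°.
Eastward gaps between consecutive values (wrapping around): 3.7°, 2.1°, 11.8°, 2.5°, 321.8°, 1.7°, 15.5°, 0.9°.
Largest gap = 321.8° ⇒ minimal covering band is its complement: 360° − 321.8° = 38.2°.
Band runs from +162.8° eastward to -159.0°, crossing the antimeridian.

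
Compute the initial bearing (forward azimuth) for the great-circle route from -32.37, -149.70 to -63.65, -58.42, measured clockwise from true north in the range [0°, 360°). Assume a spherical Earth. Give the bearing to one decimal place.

Δλ = -58.42 − -149.70 = 91.28°.
θ = atan2( sin Δλ · cos φ₂ , cos φ₁ · sin φ₂ − sin φ₁ · cos φ₂ · cos Δλ )
  = atan2(0.44374, -0.76216) = 149.791° → normalised to [0°, 360°): 149.791°.

149.8°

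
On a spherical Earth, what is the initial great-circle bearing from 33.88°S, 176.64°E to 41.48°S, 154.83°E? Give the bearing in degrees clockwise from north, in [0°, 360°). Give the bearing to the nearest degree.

Δλ = 154.83 − 176.64 = -21.81°.
θ = atan2( sin Δλ · cos φ₂ , cos φ₁ · sin φ₂ − sin φ₁ · cos φ₂ · cos Δλ )
  = atan2(-0.27835, -0.16215) = -120.223° → normalised to [0°, 360°): 239.777°.

240°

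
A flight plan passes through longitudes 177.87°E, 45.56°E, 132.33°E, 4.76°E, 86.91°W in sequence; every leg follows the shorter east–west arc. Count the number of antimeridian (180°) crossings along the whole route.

Leg 1: +177.87° → +45.56°, shortest Δλ = -132.31° (west) — does not cross 180°.
Leg 2: +45.56° → +132.33°, shortest Δλ = 86.77° (east) — does not cross 180°.
Leg 3: +132.33° → +4.76°, shortest Δλ = -127.57° (west) — does not cross 180°.
Leg 4: +4.76° → -86.91°, shortest Δλ = -91.67° (west) — does not cross 180°.
Total crossings: 0.

0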